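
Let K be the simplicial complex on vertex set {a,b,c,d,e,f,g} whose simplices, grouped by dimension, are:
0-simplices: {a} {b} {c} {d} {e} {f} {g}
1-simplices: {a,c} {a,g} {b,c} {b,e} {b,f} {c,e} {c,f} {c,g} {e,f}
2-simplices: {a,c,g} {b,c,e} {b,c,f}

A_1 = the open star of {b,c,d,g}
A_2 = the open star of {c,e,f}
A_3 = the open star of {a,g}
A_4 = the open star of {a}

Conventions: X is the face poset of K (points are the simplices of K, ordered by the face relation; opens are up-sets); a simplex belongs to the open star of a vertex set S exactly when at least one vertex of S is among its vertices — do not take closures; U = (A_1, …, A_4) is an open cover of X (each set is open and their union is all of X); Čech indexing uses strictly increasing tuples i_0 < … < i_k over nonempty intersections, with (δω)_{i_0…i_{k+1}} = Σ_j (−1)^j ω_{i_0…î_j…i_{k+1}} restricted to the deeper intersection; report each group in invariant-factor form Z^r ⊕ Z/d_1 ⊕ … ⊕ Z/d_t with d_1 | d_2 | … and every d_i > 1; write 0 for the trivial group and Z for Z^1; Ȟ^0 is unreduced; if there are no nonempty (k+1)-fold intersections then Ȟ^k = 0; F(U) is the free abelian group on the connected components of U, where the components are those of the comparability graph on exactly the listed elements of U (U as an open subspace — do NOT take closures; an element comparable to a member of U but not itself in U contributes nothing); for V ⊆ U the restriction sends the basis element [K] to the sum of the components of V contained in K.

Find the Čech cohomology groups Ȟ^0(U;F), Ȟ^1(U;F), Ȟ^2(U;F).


nonempty intersections:
  A1={{b},{c},{d},{g},{a,c},{a,g},{b,c},{b,e},{b,f},{c,e},{c,f},{c,g},{a,c,g},{b,c,e},{b,c,f}} A2={{c},{e},{f},{a,c},{b,c},{b,e},{b,f},{c,e},{c,f},{c,g},{e,f},{a,c,g},{b,c,e},{b,c,f}} A3={{a},{g},{a,c},{a,g},{c,g},{a,c,g}} A4={{a},{a,c},{a,g},{a,c,g}}
  A12={{c},{a,c},{b,c},{b,e},{b,f},{c,e},{c,f},{c,g},{a,c,g},{b,c,e},{b,c,f}} A13={{g},{a,c},{a,g},{c,g},{a,c,g}} A14={{a,c},{a,g},{a,c,g}} A23={{a,c},{c,g},{a,c,g}} A24={{a,c},{a,c,g}} A34={{a},{a,c},{a,g},{a,c,g}}
  A123={{a,c},{c,g},{a,c,g}} A124={{a,c},{a,c,g}} A134={{a,c},{a,g},{a,c,g}} A234={{a,c},{a,c,g}}
  A1234={{a,c},{a,c,g}}
components per intersection:
  A1: {{b},{c},{g},{a,c},{a,g},{b,c},{b,e},{b,f},{c,e},{c,f},{c,g},{a,c,g},{b,c,e},{b,c,f}} {{d}}
  A2: {{c},{e},{f},{a,c},{b,c},{b,e},{b,f},{c,e},{c,f},{c,g},{e,f},{a,c,g},{b,c,e},{b,c,f}}
  A3: {{a},{g},{a,c},{a,g},{c,g},{a,c,g}}
  A4: {{a},{a,c},{a,g},{a,c,g}}
  A12: {{c},{a,c},{b,c},{b,e},{b,f},{c,e},{c,f},{c,g},{a,c,g},{b,c,e},{b,c,f}}
  A13: {{g},{a,c},{a,g},{c,g},{a,c,g}}
  A14: {{a,c},{a,g},{a,c,g}}
  A23: {{a,c},{c,g},{a,c,g}}
  A24: {{a,c},{a,c,g}}
  A34: {{a},{a,c},{a,g},{a,c,g}}
  A123: {{a,c},{c,g},{a,c,g}}
  A124: {{a,c},{a,c,g}}
  A134: {{a,c},{a,g},{a,c,g}}
  A234: {{a,c},{a,c,g}}
  A1234: {{a,c},{a,c,g}}
C dims 5,6,4,1; δ0: rk 3, SNF 1^3; δ1: rk 3, SNF 1^3; δ2: rk 1, SNF 1^1
Ȟ^0: (5−3)−0=2 ⇒ Z^2
Ȟ^1: (6−3)−3=0 ⇒ 0
Ȟ^2: (4−1)−3=0 ⇒ 0

Ȟ^0(U;F) ≅ Z^2, Ȟ^1(U;F) ≅ 0, Ȟ^2(U;F) ≅ 0


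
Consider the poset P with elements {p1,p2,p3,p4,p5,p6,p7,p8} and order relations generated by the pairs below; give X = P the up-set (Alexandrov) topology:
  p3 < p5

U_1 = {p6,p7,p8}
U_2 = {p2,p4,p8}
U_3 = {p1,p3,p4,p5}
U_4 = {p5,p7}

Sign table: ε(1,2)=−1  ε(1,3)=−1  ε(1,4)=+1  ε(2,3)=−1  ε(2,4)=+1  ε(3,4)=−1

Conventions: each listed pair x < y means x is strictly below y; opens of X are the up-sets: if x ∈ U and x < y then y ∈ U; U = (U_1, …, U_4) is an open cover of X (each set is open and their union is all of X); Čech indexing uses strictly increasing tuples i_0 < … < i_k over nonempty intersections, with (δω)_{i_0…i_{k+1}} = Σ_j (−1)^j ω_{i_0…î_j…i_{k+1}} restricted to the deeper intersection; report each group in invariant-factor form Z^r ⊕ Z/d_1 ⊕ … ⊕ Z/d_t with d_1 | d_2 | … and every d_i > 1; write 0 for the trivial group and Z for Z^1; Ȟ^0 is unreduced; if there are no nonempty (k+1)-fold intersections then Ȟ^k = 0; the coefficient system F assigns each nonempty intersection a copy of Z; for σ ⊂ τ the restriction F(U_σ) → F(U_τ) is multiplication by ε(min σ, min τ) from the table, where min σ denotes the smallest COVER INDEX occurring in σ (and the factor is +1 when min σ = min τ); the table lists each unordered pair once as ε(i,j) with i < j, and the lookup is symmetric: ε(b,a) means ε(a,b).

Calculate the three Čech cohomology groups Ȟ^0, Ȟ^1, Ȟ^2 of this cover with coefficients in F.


Ȟ^0 = 0, Ȟ^1 = Z/2, Ȟ^2 = 0

nonempty intersections:
  U12={p8} U14={p7} U23={p4} U34={p5}
C dims 4,4; δ0: rk 4, SNF 1^3·2
Ȟ^0: (4−4)−0=0 ⇒ 0
Ȟ^1: (4−0)−4=0 plus torsion [2] ⇒ Z/2
Ȟ^2: (0−0)−0=0 ⇒ 0


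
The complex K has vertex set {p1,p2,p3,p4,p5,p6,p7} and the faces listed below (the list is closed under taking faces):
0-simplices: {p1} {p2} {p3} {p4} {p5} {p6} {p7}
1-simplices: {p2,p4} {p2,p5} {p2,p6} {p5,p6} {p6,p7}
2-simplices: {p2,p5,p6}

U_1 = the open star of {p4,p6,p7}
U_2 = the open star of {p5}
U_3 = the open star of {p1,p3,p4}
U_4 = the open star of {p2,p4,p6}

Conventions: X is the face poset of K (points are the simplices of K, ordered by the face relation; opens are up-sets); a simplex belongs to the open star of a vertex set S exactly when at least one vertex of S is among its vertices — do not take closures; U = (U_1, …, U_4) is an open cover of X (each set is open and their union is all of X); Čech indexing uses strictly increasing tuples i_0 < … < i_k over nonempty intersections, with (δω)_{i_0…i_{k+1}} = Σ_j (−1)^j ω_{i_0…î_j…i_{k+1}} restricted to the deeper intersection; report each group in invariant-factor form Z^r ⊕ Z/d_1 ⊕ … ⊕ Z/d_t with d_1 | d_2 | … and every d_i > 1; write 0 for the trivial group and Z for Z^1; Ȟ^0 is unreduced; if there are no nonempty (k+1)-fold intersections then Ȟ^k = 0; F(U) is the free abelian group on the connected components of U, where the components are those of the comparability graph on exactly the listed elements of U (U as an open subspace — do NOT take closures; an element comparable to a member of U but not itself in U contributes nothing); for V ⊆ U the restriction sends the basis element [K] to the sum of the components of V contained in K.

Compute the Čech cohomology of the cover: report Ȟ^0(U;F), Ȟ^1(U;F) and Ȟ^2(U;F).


nerve simplices:
  U1={{p4},{p6},{p7},{p2,p4},{p2,p6},{p5,p6},{p6,p7},{p2,p5,p6}} U2={{p5},{p2,p5},{p5,p6},{p2,p5,p6}} U3={{p1},{p3},{p4},{p2,p4}} U4={{p2},{p4},{p6},{p2,p4},{p2,p5},{p2,p6},{p5,p6},{p6,p7},{p2,p5,p6}}
  U12={{p5,p6},{p2,p5,p6}} U13={{p4},{p2,p4}} U14={{p4},{p6},{p2,p4},{p2,p6},{p5,p6},{p6,p7},{p2,p5,p6}} U24={{p2,p5},{p5,p6},{p2,p5,p6}} U34={{p4},{p2,p4}}
  U124={{p5,p6},{p2,p5,p6}} U134={{p4},{p2,p4}}
components per intersection:
  U1: {{p4},{p2,p4}} {{p6},{p7},{p2,p6},{p5,p6},{p6,p7},{p2,p5,p6}}
  U2: {{p5},{p2,p5},{p5,p6},{p2,p5,p6}}
  U3: {{p1}} {{p3}} {{p4},{p2,p4}}
  U4: {{p2},{p4},{p6},{p2,p4},{p2,p5},{p2,p6},{p5,p6},{p6,p7},{p2,p5,p6}}
  U12: {{p5,p6},{p2,p5,p6}}
  U13: {{p4},{p2,p4}}
  U14: {{p4},{p2,p4}} {{p6},{p2,p6},{p5,p6},{p6,p7},{p2,p5,p6}}
  U24: {{p2,p5},{p5,p6},{p2,p5,p6}}
  U34: {{p4},{p2,p4}}
  U124: {{p5,p6},{p2,p5,p6}}
  U134: {{p4},{p2,p4}}
C dims 7,6,2; δ0: rk 4, SNF 1^4; δ1: rk 2, SNF 1^2
degree 0: 7−4−0 = 3 → Ȟ^0 ≅ Z^3
degree 1: 6−2−4 = 0 → Ȟ^1 ≅ 0
degree 2: 2−0−2 = 0 → Ȟ^2 ≅ 0

Ȟ^0(U;F) ≅ Z^3,  Ȟ^1(U;F) ≅ 0,  Ȟ^2(U;F) ≅ 0


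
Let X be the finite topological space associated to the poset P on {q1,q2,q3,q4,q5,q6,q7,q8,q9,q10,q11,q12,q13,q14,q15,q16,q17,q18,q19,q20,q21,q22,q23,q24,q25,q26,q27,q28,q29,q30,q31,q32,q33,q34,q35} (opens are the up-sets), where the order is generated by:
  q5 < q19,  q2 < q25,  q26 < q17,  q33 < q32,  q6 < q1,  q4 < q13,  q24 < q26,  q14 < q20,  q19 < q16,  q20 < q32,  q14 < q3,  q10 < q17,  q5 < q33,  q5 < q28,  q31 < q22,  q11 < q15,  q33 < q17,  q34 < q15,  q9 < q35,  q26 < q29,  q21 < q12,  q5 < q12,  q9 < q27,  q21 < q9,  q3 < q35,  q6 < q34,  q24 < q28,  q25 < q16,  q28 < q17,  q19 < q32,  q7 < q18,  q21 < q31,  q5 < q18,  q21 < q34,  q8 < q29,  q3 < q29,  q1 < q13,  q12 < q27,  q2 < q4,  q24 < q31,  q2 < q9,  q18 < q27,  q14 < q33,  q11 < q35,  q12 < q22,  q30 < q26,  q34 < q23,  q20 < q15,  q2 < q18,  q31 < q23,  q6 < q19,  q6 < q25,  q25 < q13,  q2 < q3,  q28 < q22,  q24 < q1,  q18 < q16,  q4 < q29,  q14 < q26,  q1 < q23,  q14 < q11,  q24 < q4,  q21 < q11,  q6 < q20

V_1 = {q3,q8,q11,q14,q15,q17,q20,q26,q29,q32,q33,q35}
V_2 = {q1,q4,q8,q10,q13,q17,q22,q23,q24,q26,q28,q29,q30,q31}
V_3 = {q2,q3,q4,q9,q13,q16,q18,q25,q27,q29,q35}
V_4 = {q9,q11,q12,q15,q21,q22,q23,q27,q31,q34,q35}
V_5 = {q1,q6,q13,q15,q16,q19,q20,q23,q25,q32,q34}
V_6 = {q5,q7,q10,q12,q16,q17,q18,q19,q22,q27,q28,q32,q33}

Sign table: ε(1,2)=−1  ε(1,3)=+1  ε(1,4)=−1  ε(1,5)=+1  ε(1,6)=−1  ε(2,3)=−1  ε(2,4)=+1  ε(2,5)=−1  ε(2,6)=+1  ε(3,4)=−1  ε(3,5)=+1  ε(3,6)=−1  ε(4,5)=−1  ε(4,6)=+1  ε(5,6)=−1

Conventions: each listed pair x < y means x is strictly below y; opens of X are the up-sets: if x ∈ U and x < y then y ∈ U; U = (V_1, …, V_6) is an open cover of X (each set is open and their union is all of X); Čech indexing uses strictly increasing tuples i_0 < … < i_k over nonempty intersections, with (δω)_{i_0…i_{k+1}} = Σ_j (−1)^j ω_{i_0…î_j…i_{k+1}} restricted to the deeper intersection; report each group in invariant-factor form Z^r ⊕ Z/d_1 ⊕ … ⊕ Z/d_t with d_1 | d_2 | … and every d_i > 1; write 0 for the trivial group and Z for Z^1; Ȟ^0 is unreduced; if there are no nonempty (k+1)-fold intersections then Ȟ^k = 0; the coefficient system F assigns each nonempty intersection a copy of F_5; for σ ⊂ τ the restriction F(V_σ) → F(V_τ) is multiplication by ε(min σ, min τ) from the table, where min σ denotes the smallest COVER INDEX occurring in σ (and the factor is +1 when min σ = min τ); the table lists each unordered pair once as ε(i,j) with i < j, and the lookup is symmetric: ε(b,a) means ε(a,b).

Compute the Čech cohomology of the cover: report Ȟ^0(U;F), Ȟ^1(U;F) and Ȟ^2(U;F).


Ȟ^0 ≅ Z/5; Ȟ^1 ≅ 0; Ȟ^2 ≅ 0

nerve simplices:
  V12={q8,q17,q26,q29} V13={q3,q29,q35} V14={q11,q15,q35} V15={q15,q20,q32} V16={q17,q32,q33} V23={q4,q13,q29} V24={q22,q23,q31} V25={q1,q13,q23} V26={q10,q17,q22,q28} V34={q9,q27,q35} V35={q13,q16,q25} V36={q16,q18,q27} V45={q15,q23,q34} V46={q12,q22,q27} V56={q16,q19,q32}
  V123={q29} V126={q17} V134={q35} V145={q15} V156={q32} V235={q13} V245={q23} V246={q22} V346={q27} V356={q16}
C dims 6,15,10; δ0: rk_F5 5; δ1: rk_F5 10
degree 0: 6−5−0 = 1 → Ȟ^0 ≅ Z/5
degree 1: 15−10−5 = 0 → Ȟ^1 ≅ 0
degree 2: 10−0−10 = 0 → Ȟ^2 ≅ 0


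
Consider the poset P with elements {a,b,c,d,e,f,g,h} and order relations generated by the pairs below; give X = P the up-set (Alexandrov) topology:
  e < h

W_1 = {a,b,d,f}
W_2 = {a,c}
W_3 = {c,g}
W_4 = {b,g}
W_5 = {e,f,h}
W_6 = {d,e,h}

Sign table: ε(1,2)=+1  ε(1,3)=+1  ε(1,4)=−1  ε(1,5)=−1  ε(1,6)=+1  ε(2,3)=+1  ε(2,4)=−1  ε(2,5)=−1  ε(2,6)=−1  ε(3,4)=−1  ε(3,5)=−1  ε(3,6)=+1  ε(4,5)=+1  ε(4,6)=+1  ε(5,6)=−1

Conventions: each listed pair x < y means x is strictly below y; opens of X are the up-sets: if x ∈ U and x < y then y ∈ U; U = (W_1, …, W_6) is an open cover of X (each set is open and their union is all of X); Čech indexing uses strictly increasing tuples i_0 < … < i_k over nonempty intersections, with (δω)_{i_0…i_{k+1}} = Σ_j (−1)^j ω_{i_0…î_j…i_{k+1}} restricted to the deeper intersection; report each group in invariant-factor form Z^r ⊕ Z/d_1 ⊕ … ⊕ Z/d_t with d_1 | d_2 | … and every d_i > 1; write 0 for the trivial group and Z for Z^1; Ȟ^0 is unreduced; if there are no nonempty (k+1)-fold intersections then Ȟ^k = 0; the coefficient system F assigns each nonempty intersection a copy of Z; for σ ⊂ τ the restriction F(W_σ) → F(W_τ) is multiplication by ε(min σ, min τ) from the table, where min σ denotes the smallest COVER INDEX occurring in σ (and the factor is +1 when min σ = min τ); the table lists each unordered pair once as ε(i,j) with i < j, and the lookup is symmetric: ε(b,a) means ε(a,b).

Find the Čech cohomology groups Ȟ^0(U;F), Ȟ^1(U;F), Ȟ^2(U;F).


Ȟ^0(U;F) ≅ Z; Ȟ^1(U;F) ≅ Z^2; Ȟ^2(U;F) ≅ 0

nonempty overlaps:
  W12={a} W14={b} W15={f} W16={d} W23={c} W34={g} W56={e,h}
C dims 6,7; δ0: rk 5, SNF 1^5
degree 0: 6−5−0 = 1 → Ȟ^0 ≅ Z
degree 1: 7−0−5 = 2 → Ȟ^1 ≅ Z^2
degree 2: 0−0−0 = 0 → Ȟ^2 ≅ 0


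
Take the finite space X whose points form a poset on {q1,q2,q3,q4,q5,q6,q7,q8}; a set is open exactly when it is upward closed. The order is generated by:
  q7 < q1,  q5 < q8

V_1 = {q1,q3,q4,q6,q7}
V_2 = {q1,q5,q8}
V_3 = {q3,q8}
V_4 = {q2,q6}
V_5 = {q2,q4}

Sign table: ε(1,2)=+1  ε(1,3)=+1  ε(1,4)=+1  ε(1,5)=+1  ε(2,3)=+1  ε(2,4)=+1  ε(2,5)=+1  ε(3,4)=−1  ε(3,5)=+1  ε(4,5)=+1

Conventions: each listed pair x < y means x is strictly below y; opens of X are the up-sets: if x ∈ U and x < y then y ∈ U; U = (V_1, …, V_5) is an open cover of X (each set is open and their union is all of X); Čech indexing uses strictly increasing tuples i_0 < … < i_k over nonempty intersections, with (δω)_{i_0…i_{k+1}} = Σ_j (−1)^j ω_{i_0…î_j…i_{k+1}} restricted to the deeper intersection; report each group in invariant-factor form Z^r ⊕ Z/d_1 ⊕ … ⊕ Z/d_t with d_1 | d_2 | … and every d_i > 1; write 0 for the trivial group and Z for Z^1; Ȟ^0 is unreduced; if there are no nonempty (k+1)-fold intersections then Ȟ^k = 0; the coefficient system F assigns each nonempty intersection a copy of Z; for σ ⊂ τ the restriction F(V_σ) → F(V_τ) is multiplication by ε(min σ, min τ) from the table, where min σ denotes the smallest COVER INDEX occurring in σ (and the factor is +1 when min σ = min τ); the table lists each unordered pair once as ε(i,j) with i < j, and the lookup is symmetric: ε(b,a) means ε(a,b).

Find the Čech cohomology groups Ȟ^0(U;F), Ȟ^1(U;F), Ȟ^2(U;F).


Ȟ^0(U;F) ≅ Z; Ȟ^1(U;F) ≅ Z^2; Ȟ^2(U;F) ≅ 0

nerve of the cover:
  V12={q1} V13={q3} V14={q6} V15={q4} V23={q8} V45={q2}
C dims 5,6; δ0: rk 4, SNF 1^4
Ȟ^0 = (5 − 4) − 0 = 1, so Ȟ^0 ≅ Z
Ȟ^1 = (6 − 0) − 4 = 2, so Ȟ^1 ≅ Z^2
Ȟ^2 = (0 − 0) − 0 = 0, so Ȟ^2 ≅ 0


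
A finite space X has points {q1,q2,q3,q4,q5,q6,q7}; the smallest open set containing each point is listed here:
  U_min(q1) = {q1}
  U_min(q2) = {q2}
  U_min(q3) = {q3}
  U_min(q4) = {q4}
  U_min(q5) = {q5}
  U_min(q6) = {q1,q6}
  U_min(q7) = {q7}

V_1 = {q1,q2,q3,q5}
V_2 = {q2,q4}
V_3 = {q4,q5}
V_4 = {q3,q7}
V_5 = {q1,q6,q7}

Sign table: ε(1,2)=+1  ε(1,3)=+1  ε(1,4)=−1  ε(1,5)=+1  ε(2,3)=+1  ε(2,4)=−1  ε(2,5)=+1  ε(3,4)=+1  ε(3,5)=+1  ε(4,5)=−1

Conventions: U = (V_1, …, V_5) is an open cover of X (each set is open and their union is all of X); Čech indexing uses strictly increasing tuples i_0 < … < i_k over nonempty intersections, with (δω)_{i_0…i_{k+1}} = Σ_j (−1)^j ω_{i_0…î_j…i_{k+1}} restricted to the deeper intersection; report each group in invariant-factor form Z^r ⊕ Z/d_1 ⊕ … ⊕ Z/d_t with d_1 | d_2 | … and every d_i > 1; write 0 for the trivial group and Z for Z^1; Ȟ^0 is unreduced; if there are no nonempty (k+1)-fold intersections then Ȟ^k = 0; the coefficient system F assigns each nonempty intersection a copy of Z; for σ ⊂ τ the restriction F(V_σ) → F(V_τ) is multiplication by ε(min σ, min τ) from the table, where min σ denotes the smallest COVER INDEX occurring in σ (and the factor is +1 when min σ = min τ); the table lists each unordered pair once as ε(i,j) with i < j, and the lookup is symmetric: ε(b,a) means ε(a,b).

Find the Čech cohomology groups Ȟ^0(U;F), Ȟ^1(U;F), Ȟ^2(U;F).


Ȟ^0(U;F) ≅ Z, Ȟ^1(U;F) ≅ Z^2, Ȟ^2(U;F) ≅ 0

nerve simplices:
  V12={q2} V13={q5} V14={q3} V15={q1} V23={q4} V45={q7}
C dims 5,6; δ0: rk 4, SNF 1^4
degree 0: 5−4−0 = 1 → Ȟ^0 ≅ Z
degree 1: 6−0−4 = 2 → Ȟ^1 ≅ Z^2
degree 2: 0−0−0 = 0 → Ȟ^2 ≅ 0


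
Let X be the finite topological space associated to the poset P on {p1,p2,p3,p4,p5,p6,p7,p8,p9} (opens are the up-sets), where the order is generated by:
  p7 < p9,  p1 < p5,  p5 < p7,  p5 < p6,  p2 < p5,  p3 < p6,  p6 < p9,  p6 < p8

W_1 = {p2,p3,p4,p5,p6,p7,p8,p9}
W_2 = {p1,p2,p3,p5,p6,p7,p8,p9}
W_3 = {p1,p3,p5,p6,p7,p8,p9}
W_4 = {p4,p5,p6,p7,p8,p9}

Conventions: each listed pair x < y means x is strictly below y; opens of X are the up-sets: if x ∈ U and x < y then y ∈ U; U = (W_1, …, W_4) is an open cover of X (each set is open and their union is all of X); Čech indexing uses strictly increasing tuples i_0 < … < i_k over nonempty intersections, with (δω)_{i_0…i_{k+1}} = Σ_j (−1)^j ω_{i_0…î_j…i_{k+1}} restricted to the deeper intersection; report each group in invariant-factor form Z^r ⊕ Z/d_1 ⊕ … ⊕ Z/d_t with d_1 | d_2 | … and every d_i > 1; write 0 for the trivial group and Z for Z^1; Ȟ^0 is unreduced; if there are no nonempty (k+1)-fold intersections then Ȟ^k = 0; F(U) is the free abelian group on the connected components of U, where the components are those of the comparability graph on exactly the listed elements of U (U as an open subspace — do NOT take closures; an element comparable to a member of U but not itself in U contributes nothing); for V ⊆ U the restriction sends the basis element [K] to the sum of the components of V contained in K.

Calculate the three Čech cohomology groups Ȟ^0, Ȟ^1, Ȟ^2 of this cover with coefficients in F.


Ȟ^0 = Z^2,  Ȟ^1 = 0,  Ȟ^2 = 0

nerve of the cover:
  W12={p2,p3,p5,p6,p7,p8,p9} W13={p3,p5,p6,p7,p8,p9} W14={p4,p5,p6,p7,p8,p9} W23={p1,p3,p5,p6,p7,p8,p9} W24={p5,p6,p7,p8,p9} W34={p5,p6,p7,p8,p9}
  W123={p3,p5,p6,p7,p8,p9} W124={p5,p6,p7,p8,p9} W134={p5,p6,p7,p8,p9} W234={p5,p6,p7,p8,p9}
  W1234={p5,p6,p7,p8,p9}
components per intersection:
  W1: {p2,p3,p5,p6,p7,p8,p9} {p4}
  W2: {p1,p2,p3,p5,p6,p7,p8,p9}
  W3: {p1,p3,p5,p6,p7,p8,p9}
  W4: {p4} {p5,p6,p7,p8,p9}
  W12: {p2,p3,p5,p6,p7,p8,p9}
  W13: {p3,p5,p6,p7,p8,p9}
  W14: {p4} {p5,p6,p7,p8,p9}
  W23: {p1,p3,p5,p6,p7,p8,p9}
  W24: {p5,p6,p7,p8,p9}
  W34: {p5,p6,p7,p8,p9}
  W123: {p3,p5,p6,p7,p8,p9}
  W124: {p5,p6,p7,p8,p9}
  W134: {p5,p6,p7,p8,p9}
  W234: {p5,p6,p7,p8,p9}
  W1234: {p5,p6,p7,p8,p9}
C dims 6,7,4,1; δ0: rk 4, SNF 1^4; δ1: rk 3, SNF 1^3; δ2: rk 1, SNF 1^1
Ȟ^0 = (6 − 4) − 0 = 2, so Ȟ^0 ≅ Z^2
Ȟ^1 = (7 − 3) − 4 = 0, so Ȟ^1 ≅ 0
Ȟ^2 = (4 − 1) − 3 = 0, so Ȟ^2 ≅ 0


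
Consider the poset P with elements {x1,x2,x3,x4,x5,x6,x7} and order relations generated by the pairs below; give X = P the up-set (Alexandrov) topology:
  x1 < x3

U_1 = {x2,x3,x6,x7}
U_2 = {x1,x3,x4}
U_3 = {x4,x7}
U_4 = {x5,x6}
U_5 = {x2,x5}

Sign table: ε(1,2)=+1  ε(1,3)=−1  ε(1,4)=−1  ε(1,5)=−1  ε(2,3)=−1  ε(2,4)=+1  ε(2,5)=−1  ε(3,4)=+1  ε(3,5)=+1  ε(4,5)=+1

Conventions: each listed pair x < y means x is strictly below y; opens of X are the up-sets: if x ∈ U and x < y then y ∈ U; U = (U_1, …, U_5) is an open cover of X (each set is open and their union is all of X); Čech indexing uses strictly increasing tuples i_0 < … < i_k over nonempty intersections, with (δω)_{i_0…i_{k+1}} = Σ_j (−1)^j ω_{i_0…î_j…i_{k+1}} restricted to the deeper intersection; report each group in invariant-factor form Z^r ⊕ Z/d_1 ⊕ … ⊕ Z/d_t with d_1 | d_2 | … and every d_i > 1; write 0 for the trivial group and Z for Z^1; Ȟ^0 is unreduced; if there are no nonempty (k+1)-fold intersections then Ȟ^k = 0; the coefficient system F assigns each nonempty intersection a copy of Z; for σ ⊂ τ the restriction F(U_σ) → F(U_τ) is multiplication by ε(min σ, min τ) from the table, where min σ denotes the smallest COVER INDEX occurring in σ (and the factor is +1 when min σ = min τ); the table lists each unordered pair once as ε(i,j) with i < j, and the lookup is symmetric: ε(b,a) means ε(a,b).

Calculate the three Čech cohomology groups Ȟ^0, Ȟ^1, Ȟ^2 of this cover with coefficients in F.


intersection data:
  U12={x3} U13={x7} U14={x6} U15={x2} U23={x4} U45={x5}
C dims 5,6; δ0: rk 4, SNF 1^4
Ȟ^0 = (5 − 4) − 0 = 1, so Ȟ^0 ≅ Z
Ȟ^1 = (6 − 0) − 4 = 2, so Ȟ^1 ≅ Z^2
Ȟ^2 = (0 − 0) − 0 = 0, so Ȟ^2 ≅ 0

Ȟ^0 = Z,  Ȟ^1 = Z^2,  Ȟ^2 = 0


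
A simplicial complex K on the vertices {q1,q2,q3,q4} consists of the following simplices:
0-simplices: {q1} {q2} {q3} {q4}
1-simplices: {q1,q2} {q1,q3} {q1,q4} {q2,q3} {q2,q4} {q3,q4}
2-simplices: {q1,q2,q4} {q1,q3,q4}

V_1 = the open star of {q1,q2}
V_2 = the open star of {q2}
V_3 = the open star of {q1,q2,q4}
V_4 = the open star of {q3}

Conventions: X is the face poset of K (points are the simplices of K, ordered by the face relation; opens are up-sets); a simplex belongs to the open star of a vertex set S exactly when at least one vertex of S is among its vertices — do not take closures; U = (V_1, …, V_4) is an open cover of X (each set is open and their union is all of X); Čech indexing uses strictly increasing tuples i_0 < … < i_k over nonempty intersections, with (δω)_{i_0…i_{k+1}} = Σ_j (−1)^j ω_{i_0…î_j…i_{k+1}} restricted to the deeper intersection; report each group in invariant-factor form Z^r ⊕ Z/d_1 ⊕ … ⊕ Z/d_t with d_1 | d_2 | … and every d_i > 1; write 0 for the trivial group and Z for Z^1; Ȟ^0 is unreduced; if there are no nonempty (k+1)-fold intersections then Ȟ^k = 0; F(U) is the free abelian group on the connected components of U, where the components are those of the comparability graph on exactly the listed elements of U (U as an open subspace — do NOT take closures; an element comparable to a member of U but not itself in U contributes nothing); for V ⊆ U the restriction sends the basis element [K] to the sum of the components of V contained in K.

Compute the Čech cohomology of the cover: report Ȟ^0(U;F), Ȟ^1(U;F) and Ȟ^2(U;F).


Ȟ^0 = Z,  Ȟ^1 = Z,  Ȟ^2 = 0

intersection data:
  V1={{q1},{q2},{q1,q2},{q1,q3},{q1,q4},{q2,q3},{q2,q4},{q1,q2,q4},{q1,q3,q4}} V2={{q2},{q1,q2},{q2,q3},{q2,q4},{q1,q2,q4}} V3={{q1},{q2},{q4},{q1,q2},{q1,q3},{q1,q4},{q2,q3},{q2,q4},{q3,q4},{q1,q2,q4},{q1,q3,q4}} V4={{q3},{q1,q3},{q2,q3},{q3,q4},{q1,q3,q4}}
  V12={{q2},{q1,q2},{q2,q3},{q2,q4},{q1,q2,q4}} V13={{q1},{q2},{q1,q2},{q1,q3},{q1,q4},{q2,q3},{q2,q4},{q1,q2,q4},{q1,q3,q4}} V14={{q1,q3},{q2,q3},{q1,q3,q4}} V23={{q2},{q1,q2},{q2,q3},{q2,q4},{q1,q2,q4}} V24={{q2,q3}} V34={{q1,q3},{q2,q3},{q3,q4},{q1,q3,q4}}
  V123={{q2},{q1,q2},{q2,q3},{q2,q4},{q1,q2,q4}} V124={{q2,q3}} V134={{q1,q3},{q2,q3},{q1,q3,q4}} V234={{q2,q3}}
  V1234={{q2,q3}}
components per intersection:
  V1: {{q1},{q2},{q1,q2},{q1,q3},{q1,q4},{q2,q3},{q2,q4},{q1,q2,q4},{q1,q3,q4}}
  V2: {{q2},{q1,q2},{q2,q3},{q2,q4},{q1,q2,q4}}
  V3: {{q1},{q2},{q4},{q1,q2},{q1,q3},{q1,q4},{q2,q3},{q2,q4},{q3,q4},{q1,q2,q4},{q1,q3,q4}}
  V4: {{q3},{q1,q3},{q2,q3},{q3,q4},{q1,q3,q4}}
  V12: {{q2},{q1,q2},{q2,q3},{q2,q4},{q1,q2,q4}}
  V13: {{q1},{q2},{q1,q2},{q1,q3},{q1,q4},{q2,q3},{q2,q4},{q1,q2,q4},{q1,q3,q4}}
  V14: {{q1,q3},{q1,q3,q4}} {{q2,q3}}
  V23: {{q2},{q1,q2},{q2,q3},{q2,q4},{q1,q2,q4}}
  V24: {{q2,q3}}
  V34: {{q1,q3},{q3,q4},{q1,q3,q4}} {{q2,q3}}
  V123: {{q2},{q1,q2},{q2,q3},{q2,q4},{q1,q2,q4}}
  V124: {{q2,q3}}
  V134: {{q1,q3},{q1,q3,q4}} {{q2,q3}}
  V234: {{q2,q3}}
  V1234: {{q2,q3}}
C dims 4,8,5,1; δ0: rk 3, SNF 1^3; δ1: rk 4, SNF 1^4; δ2: rk 1, SNF 1^1
Ȟ^0 = (4 − 3) − 0 = 1, so Ȟ^0 ≅ Z
Ȟ^1 = (8 − 4) − 3 = 1, so Ȟ^1 ≅ Z
Ȟ^2 = (5 − 1) − 4 = 0, so Ȟ^2 ≅ 0


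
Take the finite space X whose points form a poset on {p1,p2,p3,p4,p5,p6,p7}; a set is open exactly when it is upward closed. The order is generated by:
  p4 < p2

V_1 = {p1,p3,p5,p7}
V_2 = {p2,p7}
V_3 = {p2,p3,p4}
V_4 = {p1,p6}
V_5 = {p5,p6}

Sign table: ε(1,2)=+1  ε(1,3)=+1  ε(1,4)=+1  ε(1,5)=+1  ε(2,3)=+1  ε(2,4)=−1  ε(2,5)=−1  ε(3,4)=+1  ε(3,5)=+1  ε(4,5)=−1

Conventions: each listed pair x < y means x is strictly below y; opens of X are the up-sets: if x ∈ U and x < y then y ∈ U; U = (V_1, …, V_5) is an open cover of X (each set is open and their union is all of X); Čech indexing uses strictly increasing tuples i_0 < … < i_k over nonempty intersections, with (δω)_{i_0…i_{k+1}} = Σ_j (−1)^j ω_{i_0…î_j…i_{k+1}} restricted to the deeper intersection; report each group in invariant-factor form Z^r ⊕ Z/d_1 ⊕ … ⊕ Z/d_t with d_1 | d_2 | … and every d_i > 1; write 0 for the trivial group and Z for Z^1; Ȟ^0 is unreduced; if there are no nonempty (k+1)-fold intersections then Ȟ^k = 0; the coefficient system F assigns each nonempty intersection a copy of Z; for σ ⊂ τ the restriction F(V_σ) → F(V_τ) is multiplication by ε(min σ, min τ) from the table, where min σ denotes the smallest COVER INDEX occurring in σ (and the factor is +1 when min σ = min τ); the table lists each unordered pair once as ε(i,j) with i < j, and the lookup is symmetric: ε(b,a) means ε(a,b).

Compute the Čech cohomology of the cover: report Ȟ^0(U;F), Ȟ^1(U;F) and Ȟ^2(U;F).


nerve of the cover:
  V12={p7} V13={p3} V14={p1} V15={p5} V23={p2} V45={p6}
C dims 5,6; δ0: rk 5, SNF 1^4·2
Ȟ^0 = (5 − 5) − 0 = 0, so Ȟ^0 ≅ 0
Ȟ^1 = (6 − 0) − 5 = 1 plus torsion [2], so Ȟ^1 ≅ Z ⊕ Z/2
Ȟ^2 = (0 − 0) − 0 = 0, so Ȟ^2 ≅ 0

Ȟ^0 = 0; Ȟ^1 = Z ⊕ Z/2; Ȟ^2 = 0


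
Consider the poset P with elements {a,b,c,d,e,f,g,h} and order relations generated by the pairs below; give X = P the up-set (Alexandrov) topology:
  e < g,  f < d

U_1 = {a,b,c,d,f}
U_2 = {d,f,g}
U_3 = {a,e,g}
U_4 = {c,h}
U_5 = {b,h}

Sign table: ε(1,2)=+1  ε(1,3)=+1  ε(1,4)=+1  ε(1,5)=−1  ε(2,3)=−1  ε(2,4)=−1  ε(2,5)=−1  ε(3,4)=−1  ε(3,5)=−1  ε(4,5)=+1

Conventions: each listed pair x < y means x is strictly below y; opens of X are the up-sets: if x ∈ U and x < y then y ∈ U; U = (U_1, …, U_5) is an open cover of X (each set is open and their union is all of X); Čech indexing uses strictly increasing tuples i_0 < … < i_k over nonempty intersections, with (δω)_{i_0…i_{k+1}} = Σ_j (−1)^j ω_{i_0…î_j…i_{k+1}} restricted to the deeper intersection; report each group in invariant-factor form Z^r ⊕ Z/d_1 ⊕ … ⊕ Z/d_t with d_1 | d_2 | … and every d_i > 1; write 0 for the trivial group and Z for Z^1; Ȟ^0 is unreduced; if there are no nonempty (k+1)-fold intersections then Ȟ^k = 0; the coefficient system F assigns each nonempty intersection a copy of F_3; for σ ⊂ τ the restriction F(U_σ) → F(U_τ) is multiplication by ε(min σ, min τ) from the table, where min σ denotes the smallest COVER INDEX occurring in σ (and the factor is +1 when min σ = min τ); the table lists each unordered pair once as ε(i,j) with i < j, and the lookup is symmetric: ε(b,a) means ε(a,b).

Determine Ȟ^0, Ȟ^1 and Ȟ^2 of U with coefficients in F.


Ȟ^0(U;F) ≅ 0,  Ȟ^1(U;F) ≅ Z/3,  Ȟ^2(U;F) ≅ 0

nerve of the cover:
  U12={d,f} U13={a} U14={c} U15={b} U23={g} U45={h}
C dims 5,6; δ0: rk_F3 5
Ȟ^0 = (5 − 5) − 0 = 0, so Ȟ^0 ≅ 0
Ȟ^1 = (6 − 0) − 5 = 1, so Ȟ^1 ≅ Z/3
Ȟ^2 = (0 − 0) − 0 = 0, so Ȟ^2 ≅ 0


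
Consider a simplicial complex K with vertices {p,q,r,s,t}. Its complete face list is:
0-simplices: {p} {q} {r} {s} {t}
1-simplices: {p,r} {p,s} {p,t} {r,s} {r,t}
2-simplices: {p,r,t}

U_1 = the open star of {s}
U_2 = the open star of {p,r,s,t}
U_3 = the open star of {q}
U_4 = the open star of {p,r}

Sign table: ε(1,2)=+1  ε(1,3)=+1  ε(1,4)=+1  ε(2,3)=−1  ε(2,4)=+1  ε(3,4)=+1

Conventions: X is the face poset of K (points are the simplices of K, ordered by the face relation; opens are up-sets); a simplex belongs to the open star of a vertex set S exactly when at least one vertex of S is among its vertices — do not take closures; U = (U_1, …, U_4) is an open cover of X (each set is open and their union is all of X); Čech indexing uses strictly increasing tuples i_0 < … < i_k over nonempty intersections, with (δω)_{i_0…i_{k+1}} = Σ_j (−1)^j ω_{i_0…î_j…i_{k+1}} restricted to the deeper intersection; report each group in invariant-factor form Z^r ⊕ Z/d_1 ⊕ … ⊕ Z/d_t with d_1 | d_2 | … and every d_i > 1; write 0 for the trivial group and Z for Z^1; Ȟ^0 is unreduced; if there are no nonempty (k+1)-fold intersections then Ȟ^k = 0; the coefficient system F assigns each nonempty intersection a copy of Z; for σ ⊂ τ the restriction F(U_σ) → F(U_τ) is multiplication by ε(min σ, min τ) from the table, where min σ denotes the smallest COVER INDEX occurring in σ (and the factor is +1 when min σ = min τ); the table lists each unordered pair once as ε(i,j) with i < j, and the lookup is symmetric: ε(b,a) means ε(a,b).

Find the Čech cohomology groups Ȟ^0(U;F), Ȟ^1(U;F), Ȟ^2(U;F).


cover nerve:
  U1={{s},{p,s},{r,s}} U2={{p},{r},{s},{t},{p,r},{p,s},{p,t},{r,s},{r,t},{p,r,t}} U3={{q}} U4={{p},{r},{p,r},{p,s},{p,t},{r,s},{r,t},{p,r,t}}
  U12={{s},{p,s},{r,s}} U14={{p,s},{r,s}} U24={{p},{r},{p,r},{p,s},{p,t},{r,s},{r,t},{p,r,t}}
  U124={{p,s},{r,s}}
C dims 4,3,1; δ0: rk 2, SNF 1^2; δ1: rk 1, SNF 1^1
Ȟ^0: (4−2)−0=2 ⇒ Z^2
Ȟ^1: (3−1)−2=0 ⇒ 0
Ȟ^2: (1−0)−1=0 ⇒ 0

Ȟ^0 = Z^2,  Ȟ^1 = 0,  Ȟ^2 = 0


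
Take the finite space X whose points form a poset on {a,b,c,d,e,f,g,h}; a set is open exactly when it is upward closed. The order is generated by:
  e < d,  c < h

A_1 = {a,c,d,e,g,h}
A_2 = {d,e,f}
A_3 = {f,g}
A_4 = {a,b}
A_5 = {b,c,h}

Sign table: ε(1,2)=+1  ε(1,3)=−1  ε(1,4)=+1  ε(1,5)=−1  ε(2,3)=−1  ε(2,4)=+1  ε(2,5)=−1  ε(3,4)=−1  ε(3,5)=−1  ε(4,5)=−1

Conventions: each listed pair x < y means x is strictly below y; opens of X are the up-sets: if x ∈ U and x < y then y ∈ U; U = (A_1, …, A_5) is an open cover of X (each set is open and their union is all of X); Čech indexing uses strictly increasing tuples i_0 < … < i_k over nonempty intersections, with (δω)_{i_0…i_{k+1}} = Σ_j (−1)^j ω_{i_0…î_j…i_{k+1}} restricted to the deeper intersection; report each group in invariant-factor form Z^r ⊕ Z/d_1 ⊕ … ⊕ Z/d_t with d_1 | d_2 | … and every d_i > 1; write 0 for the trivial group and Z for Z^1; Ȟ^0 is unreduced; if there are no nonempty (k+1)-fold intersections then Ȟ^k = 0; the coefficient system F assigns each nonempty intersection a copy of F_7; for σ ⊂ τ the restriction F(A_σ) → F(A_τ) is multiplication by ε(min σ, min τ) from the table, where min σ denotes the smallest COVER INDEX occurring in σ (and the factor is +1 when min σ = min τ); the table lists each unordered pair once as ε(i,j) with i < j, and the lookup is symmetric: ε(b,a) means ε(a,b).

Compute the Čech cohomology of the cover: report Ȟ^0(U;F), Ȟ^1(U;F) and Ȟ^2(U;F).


nonempty overlaps:
  A12={d,e} A13={g} A14={a} A15={c,h} A23={f} A45={b}
C dims 5,6; δ0: rk_F7 4
degree 0: 5−4−0 = 1 → Ȟ^0 ≅ Z/7
degree 1: 6−0−4 = 2 → Ȟ^1 ≅ Z/7 ⊕ Z/7
degree 2: 0−0−0 = 0 → Ȟ^2 ≅ 0

Ȟ^0(U;F) ≅ Z/7, Ȟ^1(U;F) ≅ Z/7 ⊕ Z/7 and Ȟ^2(U;F) ≅ 0


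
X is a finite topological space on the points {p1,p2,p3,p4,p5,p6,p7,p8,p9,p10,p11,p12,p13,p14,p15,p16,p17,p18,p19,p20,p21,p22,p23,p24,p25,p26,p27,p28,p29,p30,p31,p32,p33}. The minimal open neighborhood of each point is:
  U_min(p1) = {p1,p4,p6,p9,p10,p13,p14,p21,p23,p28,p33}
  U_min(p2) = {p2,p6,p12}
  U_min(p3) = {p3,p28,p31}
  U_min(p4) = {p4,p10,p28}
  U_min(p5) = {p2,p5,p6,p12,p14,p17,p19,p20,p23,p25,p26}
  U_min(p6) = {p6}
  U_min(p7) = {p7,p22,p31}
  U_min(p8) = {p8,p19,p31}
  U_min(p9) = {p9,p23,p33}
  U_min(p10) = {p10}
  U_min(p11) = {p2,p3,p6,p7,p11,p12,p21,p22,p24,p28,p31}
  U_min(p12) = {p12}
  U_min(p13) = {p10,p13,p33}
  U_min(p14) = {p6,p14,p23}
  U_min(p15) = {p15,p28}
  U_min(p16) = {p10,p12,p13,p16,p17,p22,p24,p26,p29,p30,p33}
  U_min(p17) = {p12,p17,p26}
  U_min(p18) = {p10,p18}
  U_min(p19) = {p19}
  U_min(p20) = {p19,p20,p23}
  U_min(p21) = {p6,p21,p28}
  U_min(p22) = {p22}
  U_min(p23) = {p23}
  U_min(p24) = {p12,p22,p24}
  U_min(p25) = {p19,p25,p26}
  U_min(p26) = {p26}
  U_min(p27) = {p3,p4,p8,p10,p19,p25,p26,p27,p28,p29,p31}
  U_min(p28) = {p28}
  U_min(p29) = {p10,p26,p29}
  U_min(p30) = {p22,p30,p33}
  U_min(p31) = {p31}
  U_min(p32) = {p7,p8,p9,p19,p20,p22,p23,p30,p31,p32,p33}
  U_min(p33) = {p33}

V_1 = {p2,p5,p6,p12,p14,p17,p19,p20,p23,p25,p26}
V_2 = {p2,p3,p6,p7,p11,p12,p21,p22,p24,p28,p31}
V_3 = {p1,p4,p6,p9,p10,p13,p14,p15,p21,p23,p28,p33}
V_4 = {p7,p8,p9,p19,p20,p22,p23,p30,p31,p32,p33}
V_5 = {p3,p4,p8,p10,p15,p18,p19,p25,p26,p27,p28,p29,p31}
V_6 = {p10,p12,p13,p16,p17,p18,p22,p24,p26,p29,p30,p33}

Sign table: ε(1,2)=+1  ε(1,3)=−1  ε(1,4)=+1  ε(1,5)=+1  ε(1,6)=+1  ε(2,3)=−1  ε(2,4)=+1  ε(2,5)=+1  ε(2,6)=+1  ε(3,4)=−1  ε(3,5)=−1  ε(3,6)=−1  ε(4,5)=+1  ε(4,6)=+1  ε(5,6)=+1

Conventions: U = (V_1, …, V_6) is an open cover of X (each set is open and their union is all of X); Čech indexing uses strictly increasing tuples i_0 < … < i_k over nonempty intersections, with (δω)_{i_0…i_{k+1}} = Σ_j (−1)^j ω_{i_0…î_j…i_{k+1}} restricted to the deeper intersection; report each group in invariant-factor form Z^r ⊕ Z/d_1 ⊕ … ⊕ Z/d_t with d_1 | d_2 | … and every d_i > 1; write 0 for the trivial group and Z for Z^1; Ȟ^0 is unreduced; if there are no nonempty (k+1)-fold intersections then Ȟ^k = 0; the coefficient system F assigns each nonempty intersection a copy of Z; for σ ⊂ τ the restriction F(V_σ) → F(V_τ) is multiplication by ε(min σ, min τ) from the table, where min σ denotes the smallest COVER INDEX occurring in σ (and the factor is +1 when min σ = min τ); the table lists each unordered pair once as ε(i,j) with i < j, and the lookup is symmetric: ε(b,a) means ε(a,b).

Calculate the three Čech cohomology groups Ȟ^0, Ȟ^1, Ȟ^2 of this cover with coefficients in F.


Ȟ^0 = Z, Ȟ^1 = 0, Ȟ^2 = Z/2

nerve simplices:
  V12={p2,p6,p12} V13={p6,p14,p23} V14={p19,p20,p23} V15={p19,p25,p26} V16={p12,p17,p26} V23={p6,p21,p28} V24={p7,p22,p31} V25={p3,p28,p31} V26={p12,p22,p24} V34={p9,p23,p33} V35={p4,p10,p15,p28} V36={p10,p13,p33} V45={p8,p19,p31} V46={p22,p30,p33} V56={p10,p18,p26,p29}
  V123={p6} V126={p12} V134={p23} V145={p19} V156={p26} V235={p28} V245={p31} V246={p22} V346={p33} V356={p10}
C dims 6,15,10; δ0: rk 5, SNF 1^5; δ1: rk 10, SNF 1^9·2
degree 0: 6−5−0 = 1 → Ȟ^0 ≅ Z
degree 1: 15−10−5 = 0 → Ȟ^1 ≅ 0
degree 2: 10−0−10 = 0 plus torsion [2] → Ȟ^2 ≅ Z/2


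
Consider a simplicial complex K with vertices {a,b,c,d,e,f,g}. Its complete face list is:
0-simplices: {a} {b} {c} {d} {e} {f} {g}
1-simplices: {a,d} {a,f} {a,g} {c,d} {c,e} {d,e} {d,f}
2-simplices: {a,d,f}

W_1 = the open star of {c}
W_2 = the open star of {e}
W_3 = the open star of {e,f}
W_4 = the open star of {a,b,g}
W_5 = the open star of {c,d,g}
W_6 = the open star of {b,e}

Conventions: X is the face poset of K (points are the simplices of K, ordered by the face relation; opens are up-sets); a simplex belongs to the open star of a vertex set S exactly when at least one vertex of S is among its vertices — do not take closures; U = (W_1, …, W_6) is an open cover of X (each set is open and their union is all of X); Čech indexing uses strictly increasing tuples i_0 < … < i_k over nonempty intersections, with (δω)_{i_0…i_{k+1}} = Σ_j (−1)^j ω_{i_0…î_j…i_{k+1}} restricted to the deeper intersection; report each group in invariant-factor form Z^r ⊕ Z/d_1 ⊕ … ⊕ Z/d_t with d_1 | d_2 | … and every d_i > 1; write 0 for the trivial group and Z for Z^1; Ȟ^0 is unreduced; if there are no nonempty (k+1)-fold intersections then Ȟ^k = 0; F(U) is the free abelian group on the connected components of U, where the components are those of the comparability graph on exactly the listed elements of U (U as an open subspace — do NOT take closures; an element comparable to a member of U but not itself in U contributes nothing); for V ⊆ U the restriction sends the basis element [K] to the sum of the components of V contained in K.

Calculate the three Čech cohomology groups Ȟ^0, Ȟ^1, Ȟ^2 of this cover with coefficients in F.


Ȟ^0(U;F) ≅ Z^2; Ȟ^1(U;F) ≅ Z; Ȟ^2(U;F) ≅ 0

intersection data:
  W1={{c},{c,d},{c,e}} W2={{e},{c,e},{d,e}} W3={{e},{f},{a,f},{c,e},{d,e},{d,f},{a,d,f}} W4={{a},{b},{g},{a,d},{a,f},{a,g},{a,d,f}} W5={{c},{d},{g},{a,d},{a,g},{c,d},{c,e},{d,e},{d,f},{a,d,f}} W6={{b},{e},{c,e},{d,e}}
  W12={{c,e}} W13={{c,e}} W15={{c},{c,d},{c,e}} W16={{c,e}} W23={{e},{c,e},{d,e}} W25={{c,e},{d,e}} W26={{e},{c,e},{d,e}} W34={{a,f},{a,d,f}} W35={{c,e},{d,e},{d,f},{a,d,f}} W36={{e},{c,e},{d,e}} W45={{g},{a,d},{a,g},{a,d,f}} W46={{b}} W56={{c,e},{d,e}}
  W123={{c,e}} W125={{c,e}} W126={{c,e}} W135={{c,e}} W136={{c,e}} W156={{c,e}} W235={{c,e},{d,e}} W236={{e},{c,e},{d,e}} W256={{c,e},{d,e}} W345={{a,d,f}} W356={{c,e},{d,e}}
  W1235={{c,e}} W1236={{c,e}} W1256={{c,e}} W1356={{c,e}} W2356={{c,e},{d,e}}
  W12356={{c,e}}
components per intersection:
  W1: {{c},{c,d},{c,e}}
  W2: {{e},{c,e},{d,e}}
  W3: {{e},{c,e},{d,e}} {{f},{a,f},{d,f},{a,d,f}}
  W4: {{a},{g},{a,d},{a,f},{a,g},{a,d,f}} {{b}}
  W5: {{c},{d},{a,d},{c,d},{c,e},{d,e},{d,f},{a,d,f}} {{g},{a,g}}
  W6: {{b}} {{e},{c,e},{d,e}}
  W12: {{c,e}}
  W13: {{c,e}}
  W15: {{c},{c,d},{c,e}}
  W16: {{c,e}}
  W23: {{e},{c,e},{d,e}}
  W25: {{c,e}} {{d,e}}
  W26: {{e},{c,e},{d,e}}
  W34: {{a,f},{a,d,f}}
  W35: {{c,e}} {{d,e}} {{d,f},{a,d,f}}
  W36: {{e},{c,e},{d,e}}
  W45: {{g},{a,g}} {{a,d},{a,d,f}}
  W46: {{b}}
  W56: {{c,e}} {{d,e}}
  W123: {{c,e}}
  W125: {{c,e}}
  W126: {{c,e}}
  W135: {{c,e}}
  W136: {{c,e}}
  W156: {{c,e}}
  W235: {{c,e}} {{d,e}}
  W236: {{e},{c,e},{d,e}}
  W256: {{c,e}} {{d,e}}
  W345: {{a,d,f}}
  W356: {{c,e}} {{d,e}}
  W1235: {{c,e}}
  W1236: {{c,e}}
  W1256: {{c,e}}
  W1356: {{c,e}}
  W2356: {{c,e}} {{d,e}}
  W12356: {{c,e}}
C dims 10,18,14,6; δ0: rk 8, SNF 1^8; δ1: rk 9, SNF 1^9; δ2: rk 5, SNF 1^5
Ȟ^0 = (10 − 8) − 0 = 2, so Ȟ^0 ≅ Z^2
Ȟ^1 = (18 − 9) − 8 = 1, so Ȟ^1 ≅ Z
Ȟ^2 = (14 − 5) − 9 = 0, so Ȟ^2 ≅ 0


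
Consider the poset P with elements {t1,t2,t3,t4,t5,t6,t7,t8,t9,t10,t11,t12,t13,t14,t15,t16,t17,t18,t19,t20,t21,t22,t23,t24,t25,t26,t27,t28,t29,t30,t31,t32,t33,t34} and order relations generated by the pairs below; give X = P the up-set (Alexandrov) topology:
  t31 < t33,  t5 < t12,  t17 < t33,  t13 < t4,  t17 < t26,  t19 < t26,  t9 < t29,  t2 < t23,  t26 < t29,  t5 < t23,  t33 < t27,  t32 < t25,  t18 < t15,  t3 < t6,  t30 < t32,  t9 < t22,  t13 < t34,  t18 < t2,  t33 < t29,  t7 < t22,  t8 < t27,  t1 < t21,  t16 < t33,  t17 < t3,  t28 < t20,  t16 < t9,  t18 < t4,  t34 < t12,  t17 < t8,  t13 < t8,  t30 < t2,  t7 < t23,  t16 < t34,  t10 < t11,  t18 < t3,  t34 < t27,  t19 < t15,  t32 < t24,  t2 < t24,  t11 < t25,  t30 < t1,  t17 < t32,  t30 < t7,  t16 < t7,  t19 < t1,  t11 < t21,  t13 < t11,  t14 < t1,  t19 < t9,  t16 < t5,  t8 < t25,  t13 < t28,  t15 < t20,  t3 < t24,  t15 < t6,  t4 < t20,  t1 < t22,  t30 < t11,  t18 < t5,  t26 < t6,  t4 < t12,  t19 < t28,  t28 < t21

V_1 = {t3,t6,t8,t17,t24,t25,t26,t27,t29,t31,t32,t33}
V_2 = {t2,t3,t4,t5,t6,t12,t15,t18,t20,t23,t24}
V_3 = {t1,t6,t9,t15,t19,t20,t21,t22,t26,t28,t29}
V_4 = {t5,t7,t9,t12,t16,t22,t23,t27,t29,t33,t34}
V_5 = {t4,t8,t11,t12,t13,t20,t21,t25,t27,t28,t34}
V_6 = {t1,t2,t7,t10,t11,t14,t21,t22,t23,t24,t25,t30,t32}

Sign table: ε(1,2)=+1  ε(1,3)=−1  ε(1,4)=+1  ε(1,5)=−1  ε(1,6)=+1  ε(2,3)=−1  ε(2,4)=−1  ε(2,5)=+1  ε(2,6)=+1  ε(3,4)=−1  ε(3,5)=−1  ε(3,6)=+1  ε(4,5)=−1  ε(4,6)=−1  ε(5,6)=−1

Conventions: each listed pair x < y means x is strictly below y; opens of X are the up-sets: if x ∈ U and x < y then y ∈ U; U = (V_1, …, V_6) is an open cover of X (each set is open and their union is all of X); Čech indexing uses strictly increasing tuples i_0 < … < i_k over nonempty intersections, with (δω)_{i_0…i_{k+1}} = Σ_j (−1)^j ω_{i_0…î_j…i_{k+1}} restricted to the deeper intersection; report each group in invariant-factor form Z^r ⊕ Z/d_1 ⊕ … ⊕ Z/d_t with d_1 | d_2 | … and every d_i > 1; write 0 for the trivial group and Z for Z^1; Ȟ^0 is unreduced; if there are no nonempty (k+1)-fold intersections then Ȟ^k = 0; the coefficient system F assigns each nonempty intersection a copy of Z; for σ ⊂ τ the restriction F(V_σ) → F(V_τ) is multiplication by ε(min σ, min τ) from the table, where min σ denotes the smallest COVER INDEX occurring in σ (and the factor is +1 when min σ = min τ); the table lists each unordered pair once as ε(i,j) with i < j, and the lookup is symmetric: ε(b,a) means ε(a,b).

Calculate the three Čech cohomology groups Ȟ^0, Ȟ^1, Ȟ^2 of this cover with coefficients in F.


Ȟ^0(U;F) ≅ 0; Ȟ^1(U;F) ≅ Z/2; Ȟ^2(U;F) ≅ Z

cover nerve:
  V12={t3,t6,t24} V13={t6,t26,t29} V14={t27,t29,t33} V15={t8,t25,t27} V16={t24,t25,t32} V23={t6,t15,t20} V24={t5,t12,t23} V25={t4,t12,t20} V26={t2,t23,t24} V34={t9,t22,t29} V35={t20,t21,t28} V36={t1,t21,t22} V45={t12,t27,t34} V46={t7,t22,t23} V56={t11,t21,t25}
  V123={t6} V126={t24} V134={t29} V145={t27} V156={t25} V235={t20} V245={t12} V246={t23} V346={t22} V356={t21}
C dims 6,15,10; δ0: rk 6, SNF 1^5·2; δ1: rk 9, SNF 1^9
Ȟ^0: (6−6)−0=0 ⇒ 0
Ȟ^1: (15−9)−6=0 plus torsion [2] ⇒ Z/2
Ȟ^2: (10−0)−9=1 ⇒ Z
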